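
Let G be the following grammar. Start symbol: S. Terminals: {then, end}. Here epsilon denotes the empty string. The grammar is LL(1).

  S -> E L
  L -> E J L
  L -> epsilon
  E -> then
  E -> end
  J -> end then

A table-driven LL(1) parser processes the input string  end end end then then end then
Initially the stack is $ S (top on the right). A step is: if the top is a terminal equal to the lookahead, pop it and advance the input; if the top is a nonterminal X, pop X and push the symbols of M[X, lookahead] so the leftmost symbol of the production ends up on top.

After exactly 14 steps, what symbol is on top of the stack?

then

      Stack         Input                             Action
   1  $ S           end end end then then end then $  expand S -> E L
   2  $ L E         end end end then then end then $  expand E -> end
   3  $ L end       end end end then then end then $  match end
   4  $ L           end end then then end then $      expand L -> E J L
   5  $ L J E       end end then then end then $      expand E -> end
   6  $ L J end     end end then then end then $      match end
   7  $ L J         end then then end then $          expand J -> end then
   8  $ L then end  end then then end then $          match end
   9  $ L then      then then end then $              match then
  10  $ L           then end then $                   expand L -> E J L
  11  $ L J E       then end then $                   expand E -> then
  12  $ L J then    then end then $                   match then
  13  $ L J         end then $                        expand J -> end then
  14  $ L then end  end then $                        match end
Stack after step 14: $ L then (top = then).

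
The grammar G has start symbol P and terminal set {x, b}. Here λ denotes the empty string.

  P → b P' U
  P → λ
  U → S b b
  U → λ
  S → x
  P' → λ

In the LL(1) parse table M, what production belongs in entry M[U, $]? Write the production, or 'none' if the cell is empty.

FIRST(P) = {λ, b}
FIRST(S) = {x}
FIRST(P') = {λ}
FIRST(U) = {λ, x}  (via S b b)
FOLLOW(P) includes $ since P is the start symbol.
FOLLOW(P): P appears on no right-hand side. Thus FOLLOW(P) = {$}.
FOLLOW(U): in P→b P' U, the suffix after U is empty, so FOLLOW(U) ⊇ FOLLOW(P) = {$}. Thus FOLLOW(U) = {$}.
For U → S b b: FIRST(S b b) = {x}, so it goes in M[U, t] for t ∈ {x}.
For U → λ: FIRST(λ) = {λ}, so it goes in M[U, t] for t ∈ {}; since λ ∈ FIRST, also for every t ∈ FOLLOW(U) = {$}.

U → λ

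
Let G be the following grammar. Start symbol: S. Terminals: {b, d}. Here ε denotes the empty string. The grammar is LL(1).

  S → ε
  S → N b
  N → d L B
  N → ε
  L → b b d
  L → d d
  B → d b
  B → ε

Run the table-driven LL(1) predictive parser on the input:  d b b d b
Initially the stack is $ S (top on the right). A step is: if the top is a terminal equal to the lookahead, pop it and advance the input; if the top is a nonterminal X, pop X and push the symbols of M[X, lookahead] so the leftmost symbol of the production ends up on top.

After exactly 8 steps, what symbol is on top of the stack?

step 1: stack=$ S  input=d b b d b $  — expand S → N b
step 2: stack=$ b N  input=d b b d b $  — expand N → d L B
step 3: stack=$ b B L d  input=d b b d b $  — match d
step 4: stack=$ b B L  input=b b d b $  — expand L → b b d
step 5: stack=$ b B d b b  input=b b d b $  — match b
step 6: stack=$ b B d b  input=b d b $  — match b
step 7: stack=$ b B d  input=d b $  — match d
step 8: stack=$ b B  input=b $  — expand B → ε
Stack after step 8: $ b (top = b).

b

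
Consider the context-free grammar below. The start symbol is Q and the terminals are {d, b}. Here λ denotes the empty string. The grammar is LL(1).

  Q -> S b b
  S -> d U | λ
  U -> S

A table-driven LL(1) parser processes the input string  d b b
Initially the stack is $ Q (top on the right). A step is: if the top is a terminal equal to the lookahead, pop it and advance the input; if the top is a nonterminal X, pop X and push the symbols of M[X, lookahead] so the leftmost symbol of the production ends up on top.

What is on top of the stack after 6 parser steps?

step 1: stack=$ Q  input=d b b $  — expand Q -> S b b
step 2: stack=$ b b S  input=d b b $  — expand S -> d U
step 3: stack=$ b b U d  input=d b b $  — match d
step 4: stack=$ b b U  input=b b $  — expand U -> S
step 5: stack=$ b b S  input=b b $  — expand S -> λ
step 6: stack=$ b b  input=b b $  — match b
Stack after step 6: $ b (top = b).

b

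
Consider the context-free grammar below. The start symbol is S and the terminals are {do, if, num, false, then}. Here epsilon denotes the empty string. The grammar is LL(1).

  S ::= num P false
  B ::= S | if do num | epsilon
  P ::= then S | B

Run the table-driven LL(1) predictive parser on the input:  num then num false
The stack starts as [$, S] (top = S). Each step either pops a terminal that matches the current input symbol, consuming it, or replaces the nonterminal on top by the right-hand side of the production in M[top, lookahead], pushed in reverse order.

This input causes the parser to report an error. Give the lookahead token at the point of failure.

$

step 1: stack=$ S  input=num then num false $  — expand S ::= num P false
step 2: stack=$ false P num  input=num then num false $  — match num
step 3: stack=$ false P  input=then num false $  — expand P ::= then S
step 4: stack=$ false S then  input=then num false $  — match then
step 5: stack=$ false S  input=num false $  — expand S ::= num P false
step 6: stack=$ false false P num  input=num false $  — match num
step 7: stack=$ false false P  input=false $  — expand P ::= B
step 8: stack=$ false false B  input=false $  — expand B ::= epsilon
step 9: stack=$ false false  input=false $  — match false
step 10: stack=$ false  input=$  — error: top is terminal false but lookahead is $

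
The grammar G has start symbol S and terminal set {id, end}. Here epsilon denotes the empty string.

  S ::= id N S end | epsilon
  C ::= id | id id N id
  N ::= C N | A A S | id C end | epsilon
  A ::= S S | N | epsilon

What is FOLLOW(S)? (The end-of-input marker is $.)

FIRST(S): from S::=id N S end we get {id}; from S::=epsilon we get {epsilon}. So FIRST(S) = {epsilon, id}.
FIRST(C): from C::=id we get {id}; from C::=id id N id we get {id}. So FIRST(C) = {id}.
FIRST(N): from N::=C N we get {id}; from N::=A A S we get {epsilon, id}; from N::=id C end we get {id}; from N::=epsilon we get {epsilon}. So FIRST(N) = {epsilon, id}.
FIRST(A): from A::=S S we get {epsilon, id}; from A::=N we get {epsilon, id}; from A::=epsilon we get {epsilon}. So FIRST(A) = {epsilon, id}.
FOLLOW(S) includes $ since S is the start symbol.
FOLLOW(S): in S::=id N S end, S is followed by end with FIRST {end}; in N::=A A S, the suffix after S is empty, so FOLLOW(S) ⊇ FOLLOW(N) = {end, id}; in A::=S S (occurrence 1), S is followed by S with FIRST {epsilon, id}; in A::=S S (occurrence 1), the suffix after S is nullable, so FOLLOW(S) ⊇ FOLLOW(A) = {end, id}; in A::=S S (occurrence 2), the suffix after S is empty, so FOLLOW(S) ⊇ FOLLOW(A) = {end, id}. Thus FOLLOW(S) = {$, end, id}.
FOLLOW(C): in N::=C N, C is followed by N with FIRST {epsilon, id}; in N::=C N, the suffix after C is nullable, so FOLLOW(C) ⊇ FOLLOW(N) = {end, id}; in N::=id C end, C is followed by end with FIRST {end}. Thus FOLLOW(C) = {end, id}.
FOLLOW(N): in S::=id N S end, N is followed by S end with FIRST {end, id}; in C::=id id N id, N is followed by id with FIRST {id}; in N::=C N, the suffix after N is empty (adds nothing new); in A::=N, the suffix after N is empty, so FOLLOW(N) ⊇ FOLLOW(A) = {end, id}. Thus FOLLOW(N) = {end, id}.
FOLLOW(A): in N::=A A S (occurrence 1), A is followed by A S with FIRST {epsilon, id}; in N::=A A S (occurrence 1), the suffix after A is nullable, so FOLLOW(A) ⊇ FOLLOW(N) = {end, id}; in N::=A A S (occurrence 2), A is followed by S with FIRST {epsilon, id}; in N::=A A S (occurrence 2), the suffix after A is nullable, so FOLLOW(A) ⊇ FOLLOW(N) = {end, id}. Thus FOLLOW(A) = {end, id}.

{$, end, id}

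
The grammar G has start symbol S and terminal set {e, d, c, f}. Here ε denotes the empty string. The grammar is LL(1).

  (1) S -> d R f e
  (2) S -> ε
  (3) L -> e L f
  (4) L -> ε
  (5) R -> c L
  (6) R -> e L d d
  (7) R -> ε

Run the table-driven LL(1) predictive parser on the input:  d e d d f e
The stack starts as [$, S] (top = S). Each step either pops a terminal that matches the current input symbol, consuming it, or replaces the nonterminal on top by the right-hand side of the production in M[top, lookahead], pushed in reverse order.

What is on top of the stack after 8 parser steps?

step 1: stack=$ S  input=d e d d f e $  — expand S -> d R f e
step 2: stack=$ e f R d  input=d e d d f e $  — match d
step 3: stack=$ e f R  input=e d d f e $  — expand R -> e L d d
step 4: stack=$ e f d d L e  input=e d d f e $  — match e
step 5: stack=$ e f d d L  input=d d f e $  — expand L -> ε
step 6: stack=$ e f d d  input=d d f e $  — match d
step 7: stack=$ e f d  input=d f e $  — match d
step 8: stack=$ e f  input=f e $  — match f
Stack after step 8: $ e (top = e).

e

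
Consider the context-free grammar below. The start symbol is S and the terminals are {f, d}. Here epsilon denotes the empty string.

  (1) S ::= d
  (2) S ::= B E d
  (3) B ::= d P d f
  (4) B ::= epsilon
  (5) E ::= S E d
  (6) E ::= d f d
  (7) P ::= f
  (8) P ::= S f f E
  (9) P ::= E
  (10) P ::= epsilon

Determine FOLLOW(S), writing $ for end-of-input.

{$, d, f}

FIRST(B) = {epsilon, d}
FIRST(S) = {d}  (via B E d)
FIRST(E) = {d}  (via S E d)
FIRST(P) = {epsilon, d, f}  (via S f f E, E)
FOLLOW(S) includes $ since S is the start symbol.
FOLLOW(S): in E::=S E d, S is followed by E d with FIRST {d}; in P::=S f f E, S is followed by f f E with FIRST {f}. Thus FOLLOW(S) = {$, d, f}.
FOLLOW(B): in S::=B E d, B is followed by E d with FIRST {d}. Thus FOLLOW(B) = {d}.
FOLLOW(P): in B::=d P d f, P is followed by d f with FIRST {d}. Thus FOLLOW(P) = {d}.
FOLLOW(E): in S::=B E d, E is followed by d with FIRST {d}; in E::=S E d, E is followed by d with FIRST {d}; in P::=S f f E, the suffix after E is empty, so FOLLOW(E) ⊇ FOLLOW(P) = {d}; in P::=E, the suffix after E is empty, so FOLLOW(E) ⊇ FOLLOW(P) = {d}. Thus FOLLOW(E) = {d}.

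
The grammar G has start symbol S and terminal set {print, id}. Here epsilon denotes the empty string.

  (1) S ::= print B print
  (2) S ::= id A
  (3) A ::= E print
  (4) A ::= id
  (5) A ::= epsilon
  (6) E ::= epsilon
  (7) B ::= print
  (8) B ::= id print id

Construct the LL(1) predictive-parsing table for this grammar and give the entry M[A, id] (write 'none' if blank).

A ::= id

FIRST(S): from S::=print B print we get {print}; from S::=id A we get {id}. So FIRST(S) = {id, print}.
FIRST(E): from E::=epsilon we get {epsilon}. So FIRST(E) = {epsilon}.
FIRST(B): from B::=print we get {print}; from B::=id print id we get {id}. So FIRST(B) = {id, print}.
FIRST(A): from A::=E print we get {print}; from A::=id we get {id}; from A::=epsilon we get {epsilon}. So FIRST(A) = {epsilon, id, print}.
FOLLOW(S) includes $ since S is the start symbol.
FOLLOW(S): S appears on no right-hand side. Thus FOLLOW(S) = {$}.
FOLLOW(A): in S::=id A, the suffix after A is empty, so FOLLOW(A) ⊇ FOLLOW(S) = {$}. Thus FOLLOW(A) = {$}.
For A ::= E print: FIRST(E print) = {print}, so it goes in M[A, t] for t ∈ {print}.
For A ::= id: FIRST(id) = {id}, so it goes in M[A, t] for t ∈ {id}.
For A ::= epsilon: FIRST(epsilon) = {epsilon}, so it goes in M[A, t] for t ∈ {}; since epsilon ∈ FIRST, also for every t ∈ FOLLOW(A) = {$}.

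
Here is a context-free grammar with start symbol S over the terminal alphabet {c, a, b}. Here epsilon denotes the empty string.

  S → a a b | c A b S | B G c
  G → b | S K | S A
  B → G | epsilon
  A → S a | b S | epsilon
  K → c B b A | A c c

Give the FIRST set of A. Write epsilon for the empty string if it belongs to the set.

{epsilon, a, b, c}

FIRST(S): from S→a a b we get {a}; from S→c A b S we get {c}; from S→B G c we get {a, b, c}. So FIRST(S) = {a, b, c}.
FIRST(G): from G→b we get {b}; from G→S K we get {a, b, c}; from G→S A we get {a, b, c}. So FIRST(G) = {a, b, c}.
FIRST(A): from A→S a we get {a, b, c}; from A→b S we get {b}; from A→epsilon we get {epsilon}. So FIRST(A) = {epsilon, a, b, c}.
FIRST(B): from B→G we get {a, b, c}; from B→epsilon we get {epsilon}. So FIRST(B) = {epsilon, a, b, c}.
FIRST(K): from K→c B b A we get {c}; from K→A c c we get {a, b, c}. So FIRST(K) = {a, b, c}.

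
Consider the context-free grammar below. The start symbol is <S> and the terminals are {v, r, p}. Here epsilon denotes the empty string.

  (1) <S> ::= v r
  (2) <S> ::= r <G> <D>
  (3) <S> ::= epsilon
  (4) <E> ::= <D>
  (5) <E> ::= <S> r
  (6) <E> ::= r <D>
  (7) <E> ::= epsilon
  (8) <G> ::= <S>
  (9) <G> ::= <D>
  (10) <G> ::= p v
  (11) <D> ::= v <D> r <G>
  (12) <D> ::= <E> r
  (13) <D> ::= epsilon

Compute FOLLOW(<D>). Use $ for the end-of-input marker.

FIRST(<S>) = {epsilon, r, v}
FIRST(<E>) = {epsilon, r, v}  (via <D>, <S> r)
FIRST(<D>) = {epsilon, r, v}  (via <E> r)
FIRST(<G>) = {epsilon, p, r, v}  (via <S>, <D>)
FOLLOW(<S>) includes $ since <S> is the start symbol.
FOLLOW(<E>): in <D>::=<E> r, <E> is followed by r with FIRST {r}. Thus FOLLOW(<E>) = {r}.
FOLLOW(<S>): in <E>::=<S> r, <S> is followed by r with FIRST {r}; in <G>::=<S>, the suffix after <S> is empty, so FOLLOW(<S>) ⊇ FOLLOW(<G>) = {$, r, v}. Thus FOLLOW(<S>) = {$, r, v}.
FOLLOW(<G>): in <S>::=r <G> <D>, <G> is followed by <D> with FIRST {epsilon, r, v}; in <S>::=r <G> <D>, the suffix after <G> is nullable, so FOLLOW(<G>) ⊇ FOLLOW(<S>) = {$, r, v}; in <D>::=v <D> r <G>, the suffix after <G> is empty, so FOLLOW(<G>) ⊇ FOLLOW(<D>) = {$, r, v}. Thus FOLLOW(<G>) = {$, r, v}.
FOLLOW(<D>): in <S>::=r <G> <D>, the suffix after <D> is empty, so FOLLOW(<D>) ⊇ FOLLOW(<S>) = {$, r, v}; in <E>::=<D>, the suffix after <D> is empty, so FOLLOW(<D>) ⊇ FOLLOW(<E>) = {r}; in <E>::=r <D>, the suffix after <D> is empty, so FOLLOW(<D>) ⊇ FOLLOW(<E>) = {r}; in <G>::=<D>, the suffix after <D> is empty, so FOLLOW(<D>) ⊇ FOLLOW(<G>) = {$, r, v}; in <D>::=v <D> r <G>, <D> is followed by r <G> with FIRST {r}. Thus FOLLOW(<D>) = {$, r, v}.

{$, r, v}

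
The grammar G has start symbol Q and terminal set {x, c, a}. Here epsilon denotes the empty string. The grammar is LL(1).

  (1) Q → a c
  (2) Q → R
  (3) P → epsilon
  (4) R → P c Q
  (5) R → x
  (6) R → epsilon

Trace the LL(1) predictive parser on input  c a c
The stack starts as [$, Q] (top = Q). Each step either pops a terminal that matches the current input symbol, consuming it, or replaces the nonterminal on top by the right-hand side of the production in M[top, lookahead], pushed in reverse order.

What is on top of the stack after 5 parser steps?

a

     Stack    Input    Action
  1  $ Q      c a c $  expand Q → R
  2  $ R      c a c $  expand R → P c Q
  3  $ Q c P  c a c $  expand P → epsilon
  4  $ Q c    c a c $  match c
  5  $ Q      a c $    expand Q → a c
Stack after step 5: $ c a (top = a).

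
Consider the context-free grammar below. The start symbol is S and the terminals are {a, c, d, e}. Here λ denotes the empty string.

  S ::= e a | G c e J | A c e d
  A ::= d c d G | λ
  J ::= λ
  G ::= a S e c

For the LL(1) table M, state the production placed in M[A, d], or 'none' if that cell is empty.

FIRST(A) = {λ, d}
FIRST(J) = {λ}
FIRST(G) = {a}
FIRST(S) = {a, c, d, e}  (via G c e J, A c e d)
FOLLOW(S) includes $ since S is the start symbol.
FOLLOW(A): in S::=A c e d, A is followed by c e d with FIRST {c}. Thus FOLLOW(A) = {c}.
For A ::= d c d G: FIRST(d c d G) = {d}, so it goes in M[A, t] for t ∈ {d}.
For A ::= λ: FIRST(λ) = {λ}, so it goes in M[A, t] for t ∈ {}; since λ ∈ FIRST, also for every t ∈ FOLLOW(A) = {c}.

A ::= d c d G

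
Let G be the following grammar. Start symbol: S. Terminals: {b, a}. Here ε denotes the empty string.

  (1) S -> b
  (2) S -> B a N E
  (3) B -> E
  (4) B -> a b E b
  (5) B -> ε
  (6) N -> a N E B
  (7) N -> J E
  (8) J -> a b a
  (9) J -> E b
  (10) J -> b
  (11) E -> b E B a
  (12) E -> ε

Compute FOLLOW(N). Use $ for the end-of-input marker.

{$, a, b}

FIRST(E) = {ε, b}
FIRST(B) = {ε, a, b}  (via E)
FIRST(J) = {a, b}  (via E b)
FIRST(S) = {a, b}  (via B a N E)
FIRST(N) = {a, b}  (via J E)
FOLLOW(S) includes $ since S is the start symbol.
FOLLOW(S): S appears on no right-hand side. Thus FOLLOW(S) = {$}.
FOLLOW(N): in S->B a N E, N is followed by E with FIRST {ε, b}; in S->B a N E, the suffix after N is nullable, so FOLLOW(N) ⊇ FOLLOW(S) = {$}; in N->a N E B, N is followed by E B with FIRST {ε, a, b}; in N->a N E B, the suffix after N is nullable (adds nothing new). Thus FOLLOW(N) = {$, a, b}.
FOLLOW(B): in S->B a N E, B is followed by a N E with FIRST {a}; in N->a N E B, the suffix after B is empty, so FOLLOW(B) ⊇ FOLLOW(N) = {$, a, b}; in E->b E B a, B is followed by a with FIRST {a}. Thus FOLLOW(B) = {$, a, b}.
FOLLOW(J): in N->J E, J is followed by E with FIRST {ε, b}; in N->J E, the suffix after J is nullable, so FOLLOW(J) ⊇ FOLLOW(N) = {$, a, b}. Thus FOLLOW(J) = {$, a, b}.
FOLLOW(E): in S->B a N E, the suffix after E is empty, so FOLLOW(E) ⊇ FOLLOW(S) = {$}; in B->E, the suffix after E is empty, so FOLLOW(E) ⊇ FOLLOW(B) = {$, a, b}; in B->a b E b, E is followed by b with FIRST {b}; in N->a N E B, E is followed by B with FIRST {ε, a, b}; in N->a N E B, the suffix after E is nullable, so FOLLOW(E) ⊇ FOLLOW(N) = {$, a, b}; in N->J E, the suffix after E is empty, so FOLLOW(E) ⊇ FOLLOW(N) = {$, a, b}; in J->E b, E is followed by b with FIRST {b}; in E->b E B a, E is followed by B a with FIRST {a, b}. Thus FOLLOW(E) = {$, a, b}.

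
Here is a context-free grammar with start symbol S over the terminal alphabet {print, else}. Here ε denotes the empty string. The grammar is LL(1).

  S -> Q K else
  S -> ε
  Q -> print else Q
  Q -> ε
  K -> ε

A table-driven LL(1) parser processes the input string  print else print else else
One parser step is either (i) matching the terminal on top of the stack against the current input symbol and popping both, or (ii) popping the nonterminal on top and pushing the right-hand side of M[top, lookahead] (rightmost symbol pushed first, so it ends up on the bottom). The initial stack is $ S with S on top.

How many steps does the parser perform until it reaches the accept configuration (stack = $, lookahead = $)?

step 1: stack=$ S  input=print else print else else $  — expand S -> Q K else
step 2: stack=$ else K Q  input=print else print else else $  — expand Q -> print else Q
step 3: stack=$ else K Q else print  input=print else print else else $  — match print
step 4: stack=$ else K Q else  input=else print else else $  — match else
step 5: stack=$ else K Q  input=print else else $  — expand Q -> print else Q
step 6: stack=$ else K Q else print  input=print else else $  — match print
step 7: stack=$ else K Q else  input=else else $  — match else
step 8: stack=$ else K Q  input=else $  — expand Q -> ε
step 9: stack=$ else K  input=else $  — expand K -> ε
step 10: stack=$ else  input=else $  — match else
Accept reached after 10 steps.

10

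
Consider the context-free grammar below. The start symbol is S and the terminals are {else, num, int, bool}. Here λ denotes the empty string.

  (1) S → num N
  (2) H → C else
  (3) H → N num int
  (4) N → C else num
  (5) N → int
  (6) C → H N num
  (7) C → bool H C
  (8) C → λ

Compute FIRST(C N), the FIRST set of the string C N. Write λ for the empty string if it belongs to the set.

{bool, else, int}

FIRST(S): from S→num N we get {num}. So FIRST(S) = {num}.
FIRST(H): from H→C else we get {bool, else, int}; from H→N num int we get {bool, else, int}. So FIRST(H) = {bool, else, int}.
FIRST(C): from C→H N num we get {bool, else, int}; from C→bool H C we get {bool}; from C→λ we get {λ}. So FIRST(C) = {λ, bool, else, int}.
FIRST(N): from N→C else num we get {bool, else, int}; from N→int we get {int}. So FIRST(N) = {bool, else, int}.
FIRST(C N): take FIRST of each symbol in turn, carrying on past any symbol whose FIRST contains λ; result {bool, else, int}.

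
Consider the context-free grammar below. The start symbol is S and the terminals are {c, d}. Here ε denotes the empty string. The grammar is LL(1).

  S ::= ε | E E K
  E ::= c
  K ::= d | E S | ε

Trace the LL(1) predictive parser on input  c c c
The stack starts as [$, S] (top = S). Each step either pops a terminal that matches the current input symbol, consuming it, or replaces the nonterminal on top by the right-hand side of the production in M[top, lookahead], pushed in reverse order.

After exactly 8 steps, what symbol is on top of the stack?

S

     Stack    Input    Action
  1  $ S      c c c $  expand S ::= E E K
  2  $ K E E  c c c $  expand E ::= c
  3  $ K E c  c c c $  match c
  4  $ K E    c c $    expand E ::= c
  5  $ K c    c c $    match c
  6  $ K      c $      expand K ::= E S
  7  $ S E    c $      expand E ::= c
  8  $ S c    c $      match c
Stack after step 8: $ S (top = S).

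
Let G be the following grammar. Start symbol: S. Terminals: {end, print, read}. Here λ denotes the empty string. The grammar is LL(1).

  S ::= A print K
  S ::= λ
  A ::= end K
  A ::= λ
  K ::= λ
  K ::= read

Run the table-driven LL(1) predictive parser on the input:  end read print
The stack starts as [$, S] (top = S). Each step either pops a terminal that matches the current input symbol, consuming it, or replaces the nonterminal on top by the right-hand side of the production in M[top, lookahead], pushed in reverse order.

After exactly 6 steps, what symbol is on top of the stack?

K

     Stack            Input             Action
  1  $ S              end read print $  expand S ::= A print K
  2  $ K print A      end read print $  expand A ::= end K
  3  $ K print K end  end read print $  match end
  4  $ K print K      read print $      expand K ::= read
  5  $ K print read   read print $      match read
  6  $ K print        print $           match print
Stack after step 6: $ K (top = K).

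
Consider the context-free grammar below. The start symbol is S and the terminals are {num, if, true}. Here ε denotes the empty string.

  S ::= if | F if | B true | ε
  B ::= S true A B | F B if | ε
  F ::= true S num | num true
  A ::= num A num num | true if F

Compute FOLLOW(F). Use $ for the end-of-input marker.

FIRST(F): from F::=true S num we get {true}; from F::=num true we get {num}. So FIRST(F) = {num, true}.
FIRST(A): from A::=num A num num we get {num}; from A::=true if F we get {true}. So FIRST(A) = {num, true}.
FIRST(S): from S::=if we get {if}; from S::=F if we get {num, true}; from S::=B true we get {if, num, true}; from S::=ε we get {ε}. So FIRST(S) = {ε, if, num, true}.
FIRST(B): from B::=S true A B we get {if, num, true}; from B::=F B if we get {num, true}; from B::=ε we get {ε}. So FIRST(B) = {ε, if, num, true}.
FOLLOW(S) includes $ since S is the start symbol.
FOLLOW(S): in B::=S true A B, S is followed by true A B with FIRST {true}; in F::=true S num, S is followed by num with FIRST {num}. Thus FOLLOW(S) = {$, num, true}.
FOLLOW(B): in S::=B true, B is followed by true with FIRST {true}; in B::=S true A B, the suffix after B is empty (adds nothing new); in B::=F B if, B is followed by if with FIRST {if}. Thus FOLLOW(B) = {if, true}.
FOLLOW(A): in B::=S true A B, A is followed by B with FIRST {ε, if, num, true}; in B::=S true A B, the suffix after A is nullable, so FOLLOW(A) ⊇ FOLLOW(B) = {if, true}; in A::=num A num num, A is followed by num num with FIRST {num}. Thus FOLLOW(A) = {if, num, true}.
FOLLOW(F): in S::=F if, F is followed by if with FIRST {if}; in B::=F B if, F is followed by B if with FIRST {if, num, true}; in A::=true if F, the suffix after F is empty, so FOLLOW(F) ⊇ FOLLOW(A) = {if, num, true}. Thus FOLLOW(F) = {if, num, true}.

{if, num, true}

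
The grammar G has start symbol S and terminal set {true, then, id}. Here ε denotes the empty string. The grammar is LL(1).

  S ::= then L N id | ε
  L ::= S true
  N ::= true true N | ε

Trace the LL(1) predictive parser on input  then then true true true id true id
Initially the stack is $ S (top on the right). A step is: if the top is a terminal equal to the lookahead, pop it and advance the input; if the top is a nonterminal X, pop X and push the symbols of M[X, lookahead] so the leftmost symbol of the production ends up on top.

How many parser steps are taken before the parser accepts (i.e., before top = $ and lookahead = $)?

16

      Stack                       Input                                  Action
   1  $ S                         then then true true true id true id $  expand S ::= then L N id
   2  $ id N L then               then then true true true id true id $  match then
   3  $ id N L                    then true true true id true id $       expand L ::= S true
   4  $ id N true S               then true true true id true id $       expand S ::= then L N id
   5  $ id N true id N L then     then true true true id true id $       match then
   6  $ id N true id N L          true true true id true id $            expand L ::= S true
   7  $ id N true id N true S     true true true id true id $            expand S ::= ε
   8  $ id N true id N true       true true true id true id $            match true
   9  $ id N true id N            true true id true id $                 expand N ::= true true N
  10  $ id N true id N true true  true true id true id $                 match true
  11  $ id N true id N true       true id true id $                      match true
  12  $ id N true id N            id true id $                           expand N ::= ε
  13  $ id N true id              id true id $                           match id
  14  $ id N true                 true id $                              match true
  15  $ id N                      id $                                   expand N ::= ε
  16  $ id                        id $                                   match id
Accept reached after 16 steps.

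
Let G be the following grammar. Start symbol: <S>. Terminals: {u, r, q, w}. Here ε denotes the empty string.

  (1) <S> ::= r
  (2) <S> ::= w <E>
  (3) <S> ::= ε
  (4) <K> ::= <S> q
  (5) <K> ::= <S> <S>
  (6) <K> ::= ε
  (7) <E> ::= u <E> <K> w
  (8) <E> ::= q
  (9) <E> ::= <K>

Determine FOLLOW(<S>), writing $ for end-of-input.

{$, q, r, w}

FIRST(<S>) = {ε, r, w}
FIRST(<K>) = {ε, q, r, w}  (via <S> q, <S> <S>)
FIRST(<E>) = {ε, q, r, u, w}  (via <K>)
FOLLOW(<S>) includes $ since <S> is the start symbol.
FOLLOW(<S>): in <K>::=<S> q, <S> is followed by q with FIRST {q}; in <K>::=<S> <S> (occurrence 1), <S> is followed by <S> with FIRST {ε, r, w}; in <K>::=<S> <S> (occurrence 1), the suffix after <S> is nullable, so FOLLOW(<S>) ⊇ FOLLOW(<K>) = {$, q, r, w}; in <K>::=<S> <S> (occurrence 2), the suffix after <S> is empty, so FOLLOW(<S>) ⊇ FOLLOW(<K>) = {$, q, r, w}. Thus FOLLOW(<S>) = {$, q, r, w}.
FOLLOW(<E>): in <S>::=w <E>, the suffix after <E> is empty, so FOLLOW(<E>) ⊇ FOLLOW(<S>) = {$, q, r, w}; in <E>::=u <E> <K> w, <E> is followed by <K> w with FIRST {q, r, w}. Thus FOLLOW(<E>) = {$, q, r, w}.
FOLLOW(<K>): in <E>::=u <E> <K> w, <K> is followed by w with FIRST {w}; in <E>::=<K>, the suffix after <K> is empty, so FOLLOW(<K>) ⊇ FOLLOW(<E>) = {$, q, r, w}. Thus FOLLOW(<K>) = {$, q, r, w}.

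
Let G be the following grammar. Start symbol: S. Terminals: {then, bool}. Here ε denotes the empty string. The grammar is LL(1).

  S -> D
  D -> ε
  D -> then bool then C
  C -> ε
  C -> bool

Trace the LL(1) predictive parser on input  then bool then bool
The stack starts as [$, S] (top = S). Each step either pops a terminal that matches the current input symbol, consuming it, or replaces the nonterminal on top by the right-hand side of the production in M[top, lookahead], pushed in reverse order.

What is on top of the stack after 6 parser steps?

bool

step 1: stack=$ S  input=then bool then bool $  — expand S -> D
step 2: stack=$ D  input=then bool then bool $  — expand D -> then bool then C
step 3: stack=$ C then bool then  input=then bool then bool $  — match then
step 4: stack=$ C then bool  input=bool then bool $  — match bool
step 5: stack=$ C then  input=then bool $  — match then
step 6: stack=$ C  input=bool $  — expand C -> bool
Stack after step 6: $ bool (top = bool).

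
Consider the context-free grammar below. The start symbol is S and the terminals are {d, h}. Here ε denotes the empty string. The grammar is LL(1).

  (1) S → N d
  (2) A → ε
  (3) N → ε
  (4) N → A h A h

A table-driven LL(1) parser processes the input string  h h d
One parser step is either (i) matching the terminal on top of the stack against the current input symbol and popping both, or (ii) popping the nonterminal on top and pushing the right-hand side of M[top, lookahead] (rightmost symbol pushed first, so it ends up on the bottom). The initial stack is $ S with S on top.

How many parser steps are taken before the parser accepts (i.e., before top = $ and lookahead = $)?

step 1: stack=$ S  input=h h d $  — expand S → N d
step 2: stack=$ d N  input=h h d $  — expand N → A h A h
step 3: stack=$ d h A h A  input=h h d $  — expand A → ε
step 4: stack=$ d h A h  input=h h d $  — match h
step 5: stack=$ d h A  input=h d $  — expand A → ε
step 6: stack=$ d h  input=h d $  — match h
step 7: stack=$ d  input=d $  — match d
Accept reached after 7 steps.

7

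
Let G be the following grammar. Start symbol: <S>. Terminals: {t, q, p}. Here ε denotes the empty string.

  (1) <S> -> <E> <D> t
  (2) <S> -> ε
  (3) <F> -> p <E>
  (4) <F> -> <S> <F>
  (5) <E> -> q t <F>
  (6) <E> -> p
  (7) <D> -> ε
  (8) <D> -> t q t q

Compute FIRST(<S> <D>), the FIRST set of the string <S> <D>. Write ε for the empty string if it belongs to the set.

FIRST(<E>) = {p, q}
FIRST(<D>) = {ε, t}
FIRST(<S>) = {ε, p, q}  (via <E> <D> t)
FIRST(<F>) = {p, q}  (via <S> <F>)
FIRST(<S> <D>): take FIRST of each symbol in turn, carrying on past any symbol whose FIRST contains ε; result {ε, p, q, t}.

{ε, p, q, t}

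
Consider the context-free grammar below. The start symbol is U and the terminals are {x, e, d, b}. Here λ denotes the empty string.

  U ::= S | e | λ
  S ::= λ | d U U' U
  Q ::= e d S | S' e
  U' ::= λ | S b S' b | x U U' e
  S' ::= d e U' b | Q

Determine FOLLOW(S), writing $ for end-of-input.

{$, b, d, e, x}

FIRST(S) = {λ, d}
FIRST(U) = {λ, d, e}  (via S)
FIRST(U') = {λ, b, d, x}  (via S b S' b)
FIRST(Q) = {d, e}  (via S' e)
FIRST(S') = {d, e}  (via Q)
FOLLOW(U) includes $ since U is the start symbol.
FOLLOW(S'): in Q::=S' e, S' is followed by e with FIRST {e}; in U'::=S b S' b, S' is followed by b with FIRST {b}. Thus FOLLOW(S') = {b, e}.
FOLLOW(Q): in S'::=Q, the suffix after Q is empty, so FOLLOW(Q) ⊇ FOLLOW(S') = {b, e}. Thus FOLLOW(Q) = {b, e}.
FOLLOW(U): in S::=d U U' U (occurrence 1), U is followed by U' U with FIRST {λ, b, d, e, x}; in S::=d U U' U (occurrence 1), the suffix after U is nullable, so FOLLOW(U) ⊇ FOLLOW(S) = {$, b, d, e, x}; in S::=d U U' U (occurrence 2), the suffix after U is empty, so FOLLOW(U) ⊇ FOLLOW(S) = {$, b, d, e, x}; in U'::=x U U' e, U is followed by U' e with FIRST {b, d, e, x}. Thus FOLLOW(U) = {$, b, d, e, x}.
FOLLOW(S): in U::=S, the suffix after S is empty, so FOLLOW(S) ⊇ FOLLOW(U) = {$, b, d, e, x}; in Q::=e d S, the suffix after S is empty, so FOLLOW(S) ⊇ FOLLOW(Q) = {b, e}; in U'::=S b S' b, S is followed by b S' b with FIRST {b}. Thus FOLLOW(S) = {$, b, d, e, x}.
FOLLOW(U'): in S::=d U U' U, U' is followed by U with FIRST {λ, d, e}; in S::=d U U' U, the suffix after U' is nullable, so FOLLOW(U') ⊇ FOLLOW(S) = {$, b, d, e, x}; in U'::=x U U' e, U' is followed by e with FIRST {e}; in S'::=d e U' b, U' is followed by b with FIRST {b}. Thus FOLLOW(U') = {$, b, d, e, x}.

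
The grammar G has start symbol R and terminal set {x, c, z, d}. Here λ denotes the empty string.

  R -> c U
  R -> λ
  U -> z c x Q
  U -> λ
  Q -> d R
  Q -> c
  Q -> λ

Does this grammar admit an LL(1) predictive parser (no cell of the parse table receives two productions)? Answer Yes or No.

Yes

FIRST(R) = {λ, c}
FIRST(U) = {λ, z}
FIRST(Q) = {λ, c, d}
FOLLOW(R) = {$}
FOLLOW(U) = {$}
FOLLOW(Q) = {$}
Each cell of M receives at most one production.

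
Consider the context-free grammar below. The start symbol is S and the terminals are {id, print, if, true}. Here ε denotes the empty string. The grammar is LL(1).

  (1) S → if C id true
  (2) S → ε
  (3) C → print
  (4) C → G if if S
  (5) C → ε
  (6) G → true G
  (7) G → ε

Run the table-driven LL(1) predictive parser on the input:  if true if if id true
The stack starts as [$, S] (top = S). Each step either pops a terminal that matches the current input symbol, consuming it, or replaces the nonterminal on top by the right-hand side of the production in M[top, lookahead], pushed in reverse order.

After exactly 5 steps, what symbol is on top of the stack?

G

step 1: stack=$ S  input=if true if if id true $  — expand S → if C id true
step 2: stack=$ true id C if  input=if true if if id true $  — match if
step 3: stack=$ true id C  input=true if if id true $  — expand C → G if if S
step 4: stack=$ true id S if if G  input=true if if id true $  — expand G → true G
step 5: stack=$ true id S if if G true  input=true if if id true $  — match true
Stack after step 5: $ true id S if if G (top = G).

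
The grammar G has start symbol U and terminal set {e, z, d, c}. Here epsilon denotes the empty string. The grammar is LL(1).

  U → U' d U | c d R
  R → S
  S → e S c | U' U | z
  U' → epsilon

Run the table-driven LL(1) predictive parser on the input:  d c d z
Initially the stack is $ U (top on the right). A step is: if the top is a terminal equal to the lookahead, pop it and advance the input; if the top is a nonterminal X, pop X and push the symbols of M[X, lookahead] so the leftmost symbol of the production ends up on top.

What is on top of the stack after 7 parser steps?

S

step 1: stack=$ U  input=d c d z $  — expand U → U' d U
step 2: stack=$ U d U'  input=d c d z $  — expand U' → epsilon
step 3: stack=$ U d  input=d c d z $  — match d
step 4: stack=$ U  input=c d z $  — expand U → c d R
step 5: stack=$ R d c  input=c d z $  — match c
step 6: stack=$ R d  input=d z $  — match d
step 7: stack=$ R  input=z $  — expand R → S
Stack after step 7: $ S (top = S).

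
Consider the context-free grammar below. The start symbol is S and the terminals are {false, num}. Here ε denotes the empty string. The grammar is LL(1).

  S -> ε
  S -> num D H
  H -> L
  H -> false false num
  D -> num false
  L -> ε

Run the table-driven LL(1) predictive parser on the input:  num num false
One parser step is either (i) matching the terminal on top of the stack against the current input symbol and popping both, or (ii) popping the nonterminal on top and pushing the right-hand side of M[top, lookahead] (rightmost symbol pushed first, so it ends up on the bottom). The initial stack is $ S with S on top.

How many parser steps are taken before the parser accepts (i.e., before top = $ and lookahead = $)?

7

step 1: stack=$ S  input=num num false $  — expand S -> num D H
step 2: stack=$ H D num  input=num num false $  — match num
step 3: stack=$ H D  input=num false $  — expand D -> num false
step 4: stack=$ H false num  input=num false $  — match num
step 5: stack=$ H false  input=false $  — match false
step 6: stack=$ H  input=$  — expand H -> L
step 7: stack=$ L  input=$  — expand L -> ε
Accept reached after 7 steps.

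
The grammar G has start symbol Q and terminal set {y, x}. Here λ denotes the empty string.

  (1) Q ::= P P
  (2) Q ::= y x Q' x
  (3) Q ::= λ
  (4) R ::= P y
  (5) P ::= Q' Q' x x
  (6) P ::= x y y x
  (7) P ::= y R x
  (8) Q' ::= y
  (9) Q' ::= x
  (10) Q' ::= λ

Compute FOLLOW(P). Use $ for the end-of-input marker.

{$, x, y}

FIRST(Q'): from Q'::=y we get {y}; from Q'::=x we get {x}; from Q'::=λ we get {λ}. So FIRST(Q') = {λ, x, y}.
FIRST(P): from P::=Q' Q' x x we get {x, y}; from P::=x y y x we get {x}; from P::=y R x we get {y}. So FIRST(P) = {x, y}.
FIRST(Q): from Q::=P P we get {x, y}; from Q::=y x Q' x we get {y}; from Q::=λ we get {λ}. So FIRST(Q) = {λ, x, y}.
FIRST(R): from R::=P y we get {x, y}. So FIRST(R) = {x, y}.
FOLLOW(Q) includes $ since Q is the start symbol.
FOLLOW(Q): Q appears on no right-hand side. Thus FOLLOW(Q) = {$}.
FOLLOW(R): in P::=y R x, R is followed by x with FIRST {x}. Thus FOLLOW(R) = {x}.
FOLLOW(P): in Q::=P P (occurrence 1), P is followed by P with FIRST {x, y}; in Q::=P P (occurrence 2), the suffix after P is empty, so FOLLOW(P) ⊇ FOLLOW(Q) = {$}; in R::=P y, P is followed by y with FIRST {y}. Thus FOLLOW(P) = {$, x, y}.
FOLLOW(Q'): in Q::=y x Q' x, Q' is followed by x with FIRST {x}; in P::=Q' Q' x x (occurrence 1), Q' is followed by Q' x x with FIRST {x, y}; in P::=Q' Q' x x (occurrence 2), Q' is followed by x x with FIRST {x}. Thus FOLLOW(Q') = {x, y}.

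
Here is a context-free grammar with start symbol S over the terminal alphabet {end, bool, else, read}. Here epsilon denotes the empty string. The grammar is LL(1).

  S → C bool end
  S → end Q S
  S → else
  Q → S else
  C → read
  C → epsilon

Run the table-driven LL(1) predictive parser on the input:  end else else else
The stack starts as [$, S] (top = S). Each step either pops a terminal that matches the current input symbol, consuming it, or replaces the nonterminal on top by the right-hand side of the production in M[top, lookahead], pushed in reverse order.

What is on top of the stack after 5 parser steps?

     Stack          Input                 Action
  1  $ S            end else else else $  expand S → end Q S
  2  $ S Q end      end else else else $  match end
  3  $ S Q          else else else $      expand Q → S else
  4  $ S else S     else else else $      expand S → else
  5  $ S else else  else else else $      match else
Stack after step 5: $ S else (top = else).

else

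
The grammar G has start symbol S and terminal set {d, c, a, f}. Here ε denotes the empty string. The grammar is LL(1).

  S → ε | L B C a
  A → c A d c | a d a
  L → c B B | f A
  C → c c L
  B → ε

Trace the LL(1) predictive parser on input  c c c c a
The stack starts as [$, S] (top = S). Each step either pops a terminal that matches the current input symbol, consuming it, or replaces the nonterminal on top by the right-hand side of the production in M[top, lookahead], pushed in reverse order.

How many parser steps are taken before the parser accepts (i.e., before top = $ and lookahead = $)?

14

      Stack          Input        Action
   1  $ S            c c c c a $  expand S → L B C a
   2  $ a C B L      c c c c a $  expand L → c B B
   3  $ a C B B B c  c c c c a $  match c
   4  $ a C B B B    c c c a $    expand B → ε
   5  $ a C B B      c c c a $    expand B → ε
   6  $ a C B        c c c a $    expand B → ε
   7  $ a C          c c c a $    expand C → c c L
   8  $ a L c c      c c c a $    match c
   9  $ a L c        c c a $      match c
  10  $ a L          c a $        expand L → c B B
  11  $ a B B c      c a $        match c
  12  $ a B B        a $          expand B → ε
  13  $ a B          a $          expand B → ε
  14  $ a            a $          match a
Accept reached after 14 steps.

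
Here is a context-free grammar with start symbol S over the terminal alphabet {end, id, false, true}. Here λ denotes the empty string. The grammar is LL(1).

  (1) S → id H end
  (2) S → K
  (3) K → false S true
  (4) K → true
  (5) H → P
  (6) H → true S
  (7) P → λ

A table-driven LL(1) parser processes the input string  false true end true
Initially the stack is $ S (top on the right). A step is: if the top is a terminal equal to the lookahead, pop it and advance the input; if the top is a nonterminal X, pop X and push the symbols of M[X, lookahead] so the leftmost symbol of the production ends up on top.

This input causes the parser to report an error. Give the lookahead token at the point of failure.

end

     Stack           Input                  Action
  1  $ S             false true end true $  expand S → K
  2  $ K             false true end true $  expand K → false S true
  3  $ true S false  false true end true $  match false
  4  $ true S        true end true $        expand S → K
  5  $ true K        true end true $        expand K → true
  6  $ true true     true end true $        match true
  7  $ true          end true $             error: top is terminal true but lookahead is end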